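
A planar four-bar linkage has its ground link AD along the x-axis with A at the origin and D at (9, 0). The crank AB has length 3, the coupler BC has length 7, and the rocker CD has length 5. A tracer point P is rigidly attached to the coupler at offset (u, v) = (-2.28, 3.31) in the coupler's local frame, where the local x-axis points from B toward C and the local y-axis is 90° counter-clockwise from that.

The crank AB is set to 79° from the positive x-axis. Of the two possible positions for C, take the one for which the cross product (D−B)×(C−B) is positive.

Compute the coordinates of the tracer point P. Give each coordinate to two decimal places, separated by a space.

-2.47 5.57

A=(0,0), D=(9.00,0)
B = A + 3.00·(cos79°, sin79°) = (0.5724, 2.9449)
|BD| = 8.9273
circle(B,7.00) ∩ circle(D,5.00): a=5.8078, h=3.9076
  candidates: C₊=(7.3442,4.7179) cross=34.884; C₋=(4.7662,-2.6598) cross=-34.884
  mode + wants cross > 0 → take C=(7.3442,4.7179) (cross=34.884)
ex = (C−B)/|BC| = (0.9674,0.2533); ey = (-0.2533,0.9674)
P = B + -2.28·ex + 3.31·ey = (-2.4716,5.5695)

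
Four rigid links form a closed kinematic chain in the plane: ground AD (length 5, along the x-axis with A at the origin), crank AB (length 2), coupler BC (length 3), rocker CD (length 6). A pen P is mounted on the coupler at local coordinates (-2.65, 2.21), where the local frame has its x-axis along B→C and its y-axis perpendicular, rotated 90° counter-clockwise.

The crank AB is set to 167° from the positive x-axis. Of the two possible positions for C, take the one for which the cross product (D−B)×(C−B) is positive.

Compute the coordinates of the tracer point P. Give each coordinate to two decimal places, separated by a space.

A=(0,0), D=(5.00,0)
B = A + 2.00·(cos167°, sin167°) = (-1.9487, 0.4499)
|BD| = 6.9633
circle(B,3.00) ∩ circle(D,6.00): a=1.5429, h=2.5728
  candidates: C₊=(-0.2428,2.9177) cross=17.915; C₋=(-0.5753,-2.2172) cross=-17.915
  mode + wants cross > 0 → take C=(-0.2428,2.9177) (cross=17.915)
ex = (C−B)/|BC| = (0.5686,0.8226); ey = (-0.8226,0.5686)
P = B + -2.65·ex + 2.21·ey = (-5.2736,-0.4733)

-5.27 -0.47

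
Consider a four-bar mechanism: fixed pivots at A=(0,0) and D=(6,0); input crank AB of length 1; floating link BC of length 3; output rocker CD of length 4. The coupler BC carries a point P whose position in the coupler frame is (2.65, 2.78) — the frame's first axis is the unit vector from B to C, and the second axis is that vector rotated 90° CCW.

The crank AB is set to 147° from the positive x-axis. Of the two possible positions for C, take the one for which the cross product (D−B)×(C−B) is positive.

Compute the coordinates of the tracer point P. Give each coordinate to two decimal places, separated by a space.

1.36 3.69

A=(0,0), D=(6.00,0)
B = A + 1.00·(cos147°, sin147°) = (-0.8387, 0.5446)
|BD| = 6.8603
circle(B,3.00) ∩ circle(D,4.00): a=2.9200, h=0.6883
  candidates: C₊=(2.1267,0.9989) cross=4.722; C₋=(2.0175,-0.3733) cross=-4.722
  mode + wants cross > 0 → take C=(2.1267,0.9989) (cross=4.722)
ex = (C−B)/|BC| = (0.9885,0.1514); ey = (-0.1514,0.9885)
P = B + 2.65·ex + 2.78·ey = (1.3598,3.6939)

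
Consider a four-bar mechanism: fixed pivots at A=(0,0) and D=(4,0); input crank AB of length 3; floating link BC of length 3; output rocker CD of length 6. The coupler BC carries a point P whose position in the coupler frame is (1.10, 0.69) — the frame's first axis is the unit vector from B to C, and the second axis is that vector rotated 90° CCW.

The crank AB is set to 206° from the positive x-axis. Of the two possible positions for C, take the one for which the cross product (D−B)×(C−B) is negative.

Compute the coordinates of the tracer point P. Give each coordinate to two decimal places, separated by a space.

A=(0,0), D=(4.00,0)
B = A + 3.00·(cos206°, sin206°) = (-2.6964, -1.3151)
|BD| = 6.8243
circle(B,3.00) ∩ circle(D,6.00): a=1.4339, h=2.6351
  candidates: C₊=(-1.7972,1.5469) cross=17.983; C₋=(-0.7815,-3.6245) cross=-17.983
  mode - wants cross < 0 → take C=(-0.7815,-3.6245) (cross=-17.983)
ex = (C−B)/|BC| = (0.6383,-0.7698); ey = (0.7698,0.6383)
P = B + 1.10·ex + 0.69·ey = (-1.4631,-1.7215)

-1.46 -1.72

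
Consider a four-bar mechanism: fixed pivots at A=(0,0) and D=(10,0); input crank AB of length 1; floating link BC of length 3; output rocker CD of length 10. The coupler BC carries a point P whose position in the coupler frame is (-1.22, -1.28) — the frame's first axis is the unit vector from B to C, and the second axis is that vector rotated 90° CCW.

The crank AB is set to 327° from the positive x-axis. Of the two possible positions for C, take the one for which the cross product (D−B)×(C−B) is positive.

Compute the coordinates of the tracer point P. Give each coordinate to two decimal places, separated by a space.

2.32 -1.51

A=(0,0), D=(10.00,0)
B = A + 1.00·(cos327°, sin327°) = (0.8387, -0.5446)
|BD| = 9.1775
circle(B,3.00) ∩ circle(D,10.00): a=-0.3690, h=2.9772
  candidates: C₊=(0.2936,2.4054) cross=27.323; C₋=(0.6470,-3.5385) cross=-27.323
  mode + wants cross > 0 → take C=(0.2936,2.4054) (cross=27.323)
ex = (C−B)/|BC| = (-0.1817,0.9834); ey = (-0.9834,-0.1817)
P = B + -1.22·ex + -1.28·ey = (2.3190,-1.5118)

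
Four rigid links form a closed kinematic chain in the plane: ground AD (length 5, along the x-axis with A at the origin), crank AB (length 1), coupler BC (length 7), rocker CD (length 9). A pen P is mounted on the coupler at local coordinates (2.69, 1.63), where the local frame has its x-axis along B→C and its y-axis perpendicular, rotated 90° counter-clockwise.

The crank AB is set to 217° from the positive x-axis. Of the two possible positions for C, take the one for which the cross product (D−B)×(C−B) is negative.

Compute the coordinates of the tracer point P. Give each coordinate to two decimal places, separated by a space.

1.16 -3.06

A=(0,0), D=(5.00,0)
B = A + 1.00·(cos217°, sin217°) = (-0.7986, -0.6018)
|BD| = 5.8298
circle(B,7.00) ∩ circle(D,9.00): a=0.1704, h=6.9979
  candidates: C₊=(-1.3516,6.3763) cross=40.796; C₋=(0.0932,-7.5448) cross=-40.796
  mode - wants cross < 0 → take C=(0.0932,-7.5448) (cross=-40.796)
ex = (C−B)/|BC| = (0.1274,-0.9919); ey = (0.9919,0.1274)
P = B + 2.69·ex + 1.63·ey = (1.1608,-3.0622)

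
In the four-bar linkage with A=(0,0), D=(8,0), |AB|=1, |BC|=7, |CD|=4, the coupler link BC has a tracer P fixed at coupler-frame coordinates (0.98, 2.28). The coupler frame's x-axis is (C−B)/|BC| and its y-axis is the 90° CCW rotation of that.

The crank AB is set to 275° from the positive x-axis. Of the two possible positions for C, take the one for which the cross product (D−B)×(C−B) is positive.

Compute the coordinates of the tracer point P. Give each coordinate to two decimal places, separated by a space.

A=(0,0), D=(8.00,0)
B = A + 1.00·(cos275°, sin275°) = (0.0872, -0.9962)
|BD| = 7.9753
circle(B,7.00) ∩ circle(D,4.00): a=6.0565, h=3.5097
  candidates: C₊=(5.6579,3.2426) cross=27.991; C₋=(6.5347,-3.7219) cross=-27.991
  mode + wants cross > 0 → take C=(5.6579,3.2426) (cross=27.991)
ex = (C−B)/|BC| = (0.7958,0.6055); ey = (-0.6055,0.7958)
P = B + 0.98·ex + 2.28·ey = (-0.5136,1.4117)

-0.51 1.41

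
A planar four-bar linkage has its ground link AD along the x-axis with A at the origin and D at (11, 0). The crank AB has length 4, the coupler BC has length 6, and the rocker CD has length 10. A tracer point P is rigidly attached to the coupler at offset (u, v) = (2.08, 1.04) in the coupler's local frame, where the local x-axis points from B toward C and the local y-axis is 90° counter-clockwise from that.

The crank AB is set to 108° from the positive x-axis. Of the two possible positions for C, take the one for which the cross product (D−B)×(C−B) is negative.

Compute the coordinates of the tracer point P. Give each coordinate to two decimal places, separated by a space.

A=(0,0), D=(11.00,0)
B = A + 4.00·(cos108°, sin108°) = (-1.2361, 3.8042)
|BD| = 12.8138
circle(B,6.00) ∩ circle(D,10.00): a=3.9096, h=4.5514
  candidates: C₊=(3.8485,6.9897) cross=58.321; C₋=(1.1460,-1.7026) cross=-58.321
  mode - wants cross < 0 → take C=(1.1460,-1.7026) (cross=-58.321)
ex = (C−B)/|BC| = (0.3970,-0.9178); ey = (0.9178,0.3970)
P = B + 2.08·ex + 1.04·ey = (0.5442,2.3081)

0.54 2.31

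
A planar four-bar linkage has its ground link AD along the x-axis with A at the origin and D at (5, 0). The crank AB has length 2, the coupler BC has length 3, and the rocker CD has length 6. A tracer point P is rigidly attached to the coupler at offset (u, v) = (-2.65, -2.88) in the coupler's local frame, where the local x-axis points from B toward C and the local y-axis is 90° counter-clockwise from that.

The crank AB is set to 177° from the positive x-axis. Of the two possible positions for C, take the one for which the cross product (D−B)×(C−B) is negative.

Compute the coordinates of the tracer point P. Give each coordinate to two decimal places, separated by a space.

-5.83 0.91

A=(0,0), D=(5.00,0)
B = A + 2.00·(cos177°, sin177°) = (-1.9973, 0.1047)
|BD| = 6.9980
circle(B,3.00) ∩ circle(D,6.00): a=1.5699, h=2.5564
  candidates: C₊=(-0.3893,2.6373) cross=17.890; C₋=(-0.4658,-2.4750) cross=-17.890
  mode - wants cross < 0 → take C=(-0.4658,-2.4750) (cross=-17.890)
ex = (C−B)/|BC| = (0.5105,-0.8599); ey = (0.8599,0.5105)
P = B + -2.65·ex + -2.88·ey = (-5.8265,0.9131)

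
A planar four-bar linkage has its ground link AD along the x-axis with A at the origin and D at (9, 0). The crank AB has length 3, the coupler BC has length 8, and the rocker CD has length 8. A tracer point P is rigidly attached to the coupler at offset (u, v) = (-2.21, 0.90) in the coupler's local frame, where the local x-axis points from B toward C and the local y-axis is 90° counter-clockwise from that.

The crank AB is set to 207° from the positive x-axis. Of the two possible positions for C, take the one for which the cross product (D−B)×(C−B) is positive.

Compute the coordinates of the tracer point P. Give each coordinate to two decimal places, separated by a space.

A=(0,0), D=(9.00,0)
B = A + 3.00·(cos207°, sin207°) = (-2.6730, -1.3620)
|BD| = 11.7522
circle(B,8.00) ∩ circle(D,8.00): a=5.8761, h=5.4288
  candidates: C₊=(2.5343,4.7112) cross=63.800; C₋=(3.7926,-6.0732) cross=-63.800
  mode + wants cross > 0 → take C=(2.5343,4.7112) (cross=63.800)
ex = (C−B)/|BC| = (0.6509,0.7591); ey = (-0.7591,0.6509)
P = B + -2.21·ex + 0.90·ey = (-4.7948,-2.4539)

-4.79 -2.45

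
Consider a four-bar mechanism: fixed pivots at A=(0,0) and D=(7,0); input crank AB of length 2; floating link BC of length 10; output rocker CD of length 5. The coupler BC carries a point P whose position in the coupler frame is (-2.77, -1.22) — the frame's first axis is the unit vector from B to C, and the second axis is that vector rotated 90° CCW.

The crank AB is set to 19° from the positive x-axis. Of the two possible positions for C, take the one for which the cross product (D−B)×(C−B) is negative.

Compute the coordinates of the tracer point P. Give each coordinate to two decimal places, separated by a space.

A=(0,0), D=(7.00,0)
B = A + 2.00·(cos19°, sin19°) = (1.8910, 0.6511)
|BD| = 5.1503
circle(B,10.00) ∩ circle(D,5.00): a=9.8563, h=1.6893
  candidates: C₊=(11.8818,1.0807) cross=8.700; C₋=(11.4547,-2.2707) cross=-8.700
  mode - wants cross < 0 → take C=(11.4547,-2.2707) (cross=-8.700)
ex = (C−B)/|BC| = (0.9564,-0.2922); ey = (0.2922,0.9564)
P = B + -2.77·ex + -1.22·ey = (-1.1145,0.2937)

-1.11 0.29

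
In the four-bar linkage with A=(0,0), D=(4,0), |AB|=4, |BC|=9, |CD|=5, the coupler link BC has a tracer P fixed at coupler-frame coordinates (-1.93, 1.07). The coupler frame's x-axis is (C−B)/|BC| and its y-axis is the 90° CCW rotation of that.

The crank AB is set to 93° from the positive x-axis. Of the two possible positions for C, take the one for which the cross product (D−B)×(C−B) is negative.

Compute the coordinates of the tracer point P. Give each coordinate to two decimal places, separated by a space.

0.30 6.14

A=(0,0), D=(4.00,0)
B = A + 4.00·(cos93°, sin93°) = (-0.2093, 3.9945)
|BD| = 5.8030
circle(B,9.00) ∩ circle(D,5.00): a=7.7266, h=4.6152
  candidates: C₊=(8.5722,2.0236) cross=26.782; C₋=(2.2185,-4.6718) cross=-26.782
  mode - wants cross < 0 → take C=(2.2185,-4.6718) (cross=-26.782)
ex = (C−B)/|BC| = (0.2698,-0.9629); ey = (0.9629,0.2698)
P = B + -1.93·ex + 1.07·ey = (0.3004,6.1416)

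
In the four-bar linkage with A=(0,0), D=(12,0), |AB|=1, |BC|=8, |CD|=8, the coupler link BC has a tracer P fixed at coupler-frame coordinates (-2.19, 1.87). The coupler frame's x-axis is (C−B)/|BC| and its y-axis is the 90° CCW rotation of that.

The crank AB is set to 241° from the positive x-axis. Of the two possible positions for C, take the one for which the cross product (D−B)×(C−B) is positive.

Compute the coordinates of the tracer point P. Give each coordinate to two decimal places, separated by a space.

-3.36 -0.98

A=(0,0), D=(12.00,0)
B = A + 1.00·(cos241°, sin241°) = (-0.4848, -0.8746)
|BD| = 12.5154
circle(B,8.00) ∩ circle(D,8.00): a=6.2577, h=4.9841
  candidates: C₊=(5.4093,4.5346) cross=62.378; C₋=(6.1059,-5.4092) cross=-62.378
  mode + wants cross > 0 → take C=(5.4093,4.5346) (cross=62.378)
ex = (C−B)/|BC| = (0.7368,0.6762); ey = (-0.6762,0.7368)
P = B + -2.19·ex + 1.87·ey = (-3.3627,-0.9776)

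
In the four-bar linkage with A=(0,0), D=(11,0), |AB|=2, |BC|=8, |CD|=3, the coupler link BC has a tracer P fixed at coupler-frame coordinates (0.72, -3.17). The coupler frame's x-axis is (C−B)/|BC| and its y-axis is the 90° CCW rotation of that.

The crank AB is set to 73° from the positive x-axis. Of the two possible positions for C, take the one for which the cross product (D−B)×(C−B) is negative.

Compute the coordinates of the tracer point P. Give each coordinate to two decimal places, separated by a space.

0.19 -1.31

A=(0,0), D=(11.00,0)
B = A + 2.00·(cos73°, sin73°) = (0.5847, 1.9126)
|BD| = 10.5894
circle(B,8.00) ∩ circle(D,3.00): a=7.8916, h=1.3123
  candidates: C₊=(8.5836,1.7779) cross=13.896; C₋=(8.1096,-0.8034) cross=-13.896
  mode - wants cross < 0 → take C=(8.1096,-0.8034) (cross=-13.896)
ex = (C−B)/|BC| = (0.9406,-0.3395); ey = (0.3395,0.9406)
P = B + 0.72·ex + -3.17·ey = (0.1858,-1.3136)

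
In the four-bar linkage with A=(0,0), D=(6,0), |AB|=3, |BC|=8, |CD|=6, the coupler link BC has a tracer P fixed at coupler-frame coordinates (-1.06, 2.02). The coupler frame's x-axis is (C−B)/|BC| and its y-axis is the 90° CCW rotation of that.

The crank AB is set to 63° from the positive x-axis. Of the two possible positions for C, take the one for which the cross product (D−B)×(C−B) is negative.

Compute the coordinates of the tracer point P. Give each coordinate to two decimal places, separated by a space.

3.13 4.11

A=(0,0), D=(6.00,0)
B = A + 3.00·(cos63°, sin63°) = (1.3620, 2.6730)
|BD| = 5.3532
circle(B,8.00) ∩ circle(D,6.00): a=5.2919, h=5.9997
  candidates: C₊=(8.9427,5.2288) cross=32.117; C₋=(2.9510,-5.1676) cross=-32.117
  mode - wants cross < 0 → take C=(2.9510,-5.1676) (cross=-32.117)
ex = (C−B)/|BC| = (0.1986,-0.9801); ey = (0.9801,0.1986)
P = B + -1.06·ex + 2.02·ey = (3.1312,4.1131)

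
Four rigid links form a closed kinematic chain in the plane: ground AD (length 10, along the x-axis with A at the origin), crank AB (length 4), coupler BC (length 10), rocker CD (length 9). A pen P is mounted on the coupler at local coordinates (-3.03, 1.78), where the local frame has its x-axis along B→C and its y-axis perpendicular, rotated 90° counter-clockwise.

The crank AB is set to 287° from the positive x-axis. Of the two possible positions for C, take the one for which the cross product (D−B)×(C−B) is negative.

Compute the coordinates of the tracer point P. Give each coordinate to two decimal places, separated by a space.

-0.50 -0.73

A=(0,0), D=(10.00,0)
B = A + 4.00·(cos287°, sin287°) = (1.1695, -3.8252)
|BD| = 9.6234
circle(B,10.00) ∩ circle(D,9.00): a=5.7989, h=8.1470
  candidates: C₊=(3.2522,5.9555) cross=78.402; C₋=(9.7289,-8.9959) cross=-78.402
  mode - wants cross < 0 → take C=(9.7289,-8.9959) (cross=-78.402)
ex = (C−B)/|BC| = (0.8559,-0.5171); ey = (0.5171,0.8559)
P = B + -3.03·ex + 1.78·ey = (-0.5036,-0.7349)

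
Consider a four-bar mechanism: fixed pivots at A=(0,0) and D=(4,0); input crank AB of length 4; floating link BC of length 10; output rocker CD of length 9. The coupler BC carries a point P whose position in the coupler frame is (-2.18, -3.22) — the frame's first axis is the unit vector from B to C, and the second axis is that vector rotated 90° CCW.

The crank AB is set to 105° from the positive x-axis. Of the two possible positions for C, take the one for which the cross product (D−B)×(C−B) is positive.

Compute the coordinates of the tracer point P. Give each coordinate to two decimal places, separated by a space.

A=(0,0), D=(4.00,0)
B = A + 4.00·(cos105°, sin105°) = (-1.0353, 3.8637)
|BD| = 6.3468
circle(B,10.00) ∩ circle(D,9.00): a=4.6702, h=8.8425
  candidates: C₊=(8.0528,8.0358) cross=56.122; C₋=(-2.7131,-5.9945) cross=-56.122
  mode + wants cross > 0 → take C=(8.0528,8.0358) (cross=56.122)
ex = (C−B)/|BC| = (0.9088,0.4172); ey = (-0.4172,0.9088)
P = B + -2.18·ex + -3.22·ey = (-1.6730,0.0278)

-1.67 0.03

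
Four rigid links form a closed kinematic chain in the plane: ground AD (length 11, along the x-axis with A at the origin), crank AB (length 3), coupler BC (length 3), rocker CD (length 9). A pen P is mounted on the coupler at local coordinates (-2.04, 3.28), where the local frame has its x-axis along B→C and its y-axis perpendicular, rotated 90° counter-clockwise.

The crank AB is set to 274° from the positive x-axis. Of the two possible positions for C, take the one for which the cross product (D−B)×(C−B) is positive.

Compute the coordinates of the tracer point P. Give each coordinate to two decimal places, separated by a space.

A=(0,0), D=(11.00,0)
B = A + 3.00·(cos274°, sin274°) = (0.2093, -2.9927)
|BD| = 11.1980
circle(B,3.00) ∩ circle(D,9.00): a=2.3842, h=1.8209
  candidates: C₊=(2.0201,-0.6008) cross=20.391; C₋=(2.9934,-4.1102) cross=-20.391
  mode + wants cross > 0 → take C=(2.0201,-0.6008) (cross=20.391)
ex = (C−B)/|BC| = (0.6036,0.7973); ey = (-0.7973,0.6036)
P = B + -2.04·ex + 3.28·ey = (-3.6372,-2.6393)

-3.64 -2.64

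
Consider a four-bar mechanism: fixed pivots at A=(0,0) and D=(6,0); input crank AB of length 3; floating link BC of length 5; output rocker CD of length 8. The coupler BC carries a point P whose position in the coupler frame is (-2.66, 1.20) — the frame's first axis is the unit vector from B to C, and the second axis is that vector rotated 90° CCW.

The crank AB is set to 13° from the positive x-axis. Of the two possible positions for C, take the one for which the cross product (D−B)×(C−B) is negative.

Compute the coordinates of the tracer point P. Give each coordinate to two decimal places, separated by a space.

5.75 -0.03

A=(0,0), D=(6.00,0)
B = A + 3.00·(cos13°, sin13°) = (2.9231, 0.6749)
|BD| = 3.1500
circle(B,5.00) ∩ circle(D,8.00): a=-4.6154, h=1.9230
  candidates: C₊=(-1.1732,3.5420) cross=6.058; C₋=(-1.9971,-0.2147) cross=-6.058
  mode - wants cross < 0 → take C=(-1.9971,-0.2147) (cross=-6.058)
ex = (C−B)/|BC| = (-0.9840,-0.1779); ey = (0.1779,-0.9840)
P = B + -2.66·ex + 1.20·ey = (5.7542,-0.0327)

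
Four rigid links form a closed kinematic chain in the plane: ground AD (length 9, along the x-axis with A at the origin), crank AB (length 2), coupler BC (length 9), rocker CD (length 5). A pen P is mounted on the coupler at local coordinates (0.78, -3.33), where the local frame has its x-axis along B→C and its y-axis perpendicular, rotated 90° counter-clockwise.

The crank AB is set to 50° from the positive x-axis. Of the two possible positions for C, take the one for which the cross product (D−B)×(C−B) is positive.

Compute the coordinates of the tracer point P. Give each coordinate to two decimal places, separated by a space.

A=(0,0), D=(9.00,0)
B = A + 2.00·(cos50°, sin50°) = (1.2856, 1.5321)
|BD| = 7.8651
circle(B,9.00) ∩ circle(D,5.00): a=7.4926, h=4.9861
  candidates: C₊=(9.6059,4.9632) cross=39.216; C₋=(7.6634,-4.8180) cross=-39.216
  mode + wants cross > 0 → take C=(9.6059,4.9632) (cross=39.216)
ex = (C−B)/|BC| = (0.9245,0.3812); ey = (-0.3812,0.9245)
P = B + 0.78·ex + -3.33·ey = (3.2762,-1.2491)

3.28 -1.25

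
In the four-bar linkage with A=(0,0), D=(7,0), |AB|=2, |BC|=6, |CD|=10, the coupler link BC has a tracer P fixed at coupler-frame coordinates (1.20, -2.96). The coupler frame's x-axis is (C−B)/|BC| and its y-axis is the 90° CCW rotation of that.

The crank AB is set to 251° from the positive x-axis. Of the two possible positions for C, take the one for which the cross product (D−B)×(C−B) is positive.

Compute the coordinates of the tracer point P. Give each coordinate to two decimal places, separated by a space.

1.90 0.04

A=(0,0), D=(7.00,0)
B = A + 2.00·(cos251°, sin251°) = (-0.6511, -1.8910)
|BD| = 7.8814
circle(B,6.00) ∩ circle(D,10.00): a=-0.1195, h=5.9988
  candidates: C₊=(-2.2065,3.9039) cross=47.279; C₋=(0.6722,-7.7433) cross=-47.279
  mode + wants cross > 0 → take C=(-2.2065,3.9039) (cross=47.279)
ex = (C−B)/|BC| = (-0.2592,0.9658); ey = (-0.9658,-0.2592)
P = B + 1.20·ex + -2.96·ey = (1.8966,0.0353)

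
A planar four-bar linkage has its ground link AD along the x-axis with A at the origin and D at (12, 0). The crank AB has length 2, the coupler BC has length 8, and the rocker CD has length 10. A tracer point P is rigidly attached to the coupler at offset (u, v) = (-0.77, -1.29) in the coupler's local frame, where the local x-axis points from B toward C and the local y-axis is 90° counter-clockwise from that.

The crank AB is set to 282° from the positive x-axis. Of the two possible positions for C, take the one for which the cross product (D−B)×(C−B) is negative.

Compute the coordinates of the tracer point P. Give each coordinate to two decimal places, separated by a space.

-1.06 -2.26

A=(0,0), D=(12.00,0)
B = A + 2.00·(cos282°, sin282°) = (0.4158, -1.9563)
|BD| = 11.7482
circle(B,8.00) ∩ circle(D,10.00): a=4.3420, h=6.7192
  candidates: C₊=(3.5783,5.3921) cross=78.938; C₋=(5.8160,-7.8587) cross=-78.938
  mode - wants cross < 0 → take C=(5.8160,-7.8587) (cross=-78.938)
ex = (C−B)/|BC| = (0.6750,-0.7378); ey = (0.7378,0.6750)
P = B + -0.77·ex + -1.29·ey = (-1.0557,-2.2590)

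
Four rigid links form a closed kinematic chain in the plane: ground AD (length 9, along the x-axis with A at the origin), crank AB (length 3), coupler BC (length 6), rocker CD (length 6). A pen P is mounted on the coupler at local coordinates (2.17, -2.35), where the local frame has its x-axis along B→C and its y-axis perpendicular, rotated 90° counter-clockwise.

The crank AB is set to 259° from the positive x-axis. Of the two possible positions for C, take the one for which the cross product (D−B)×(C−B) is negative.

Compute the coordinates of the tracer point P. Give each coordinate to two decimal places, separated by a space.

A=(0,0), D=(9.00,0)
B = A + 3.00·(cos259°, sin259°) = (-0.5724, -2.9449)
|BD| = 10.0152
circle(B,6.00) ∩ circle(D,6.00): a=5.0076, h=3.3052
  candidates: C₊=(3.2419,1.6866) cross=33.102; C₋=(5.1856,-4.6315) cross=-33.102
  mode - wants cross < 0 → take C=(5.1856,-4.6315) (cross=-33.102)
ex = (C−B)/|BC| = (0.9597,-0.2811); ey = (0.2811,0.9597)
P = B + 2.17·ex + -2.35·ey = (0.8495,-5.8101)

0.85 -5.81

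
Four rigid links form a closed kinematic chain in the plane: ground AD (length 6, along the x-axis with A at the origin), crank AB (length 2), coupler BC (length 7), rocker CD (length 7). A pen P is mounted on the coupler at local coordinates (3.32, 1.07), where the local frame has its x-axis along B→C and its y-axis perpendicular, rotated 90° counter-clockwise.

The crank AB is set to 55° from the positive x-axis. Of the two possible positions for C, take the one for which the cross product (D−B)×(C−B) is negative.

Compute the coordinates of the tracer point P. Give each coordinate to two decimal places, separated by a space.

2.38 -1.63

A=(0,0), D=(6.00,0)
B = A + 2.00·(cos55°, sin55°) = (1.1472, 1.6383)
|BD| = 5.1219
circle(B,7.00) ∩ circle(D,7.00): a=2.5610, h=6.5147
  candidates: C₊=(5.6574,6.9916) cross=33.368; C₋=(1.4898,-5.3533) cross=-33.368
  mode - wants cross < 0 → take C=(1.4898,-5.3533) (cross=-33.368)
ex = (C−B)/|BC| = (0.0489,-0.9988); ey = (0.9988,0.0489)
P = B + 3.32·ex + 1.07·ey = (2.3784,-1.6253)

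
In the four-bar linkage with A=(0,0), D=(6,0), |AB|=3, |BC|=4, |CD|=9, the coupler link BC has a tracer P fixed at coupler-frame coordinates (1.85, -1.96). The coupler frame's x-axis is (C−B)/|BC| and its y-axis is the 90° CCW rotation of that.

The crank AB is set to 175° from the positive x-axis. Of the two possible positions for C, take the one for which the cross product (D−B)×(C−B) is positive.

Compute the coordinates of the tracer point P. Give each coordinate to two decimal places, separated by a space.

A=(0,0), D=(6.00,0)
B = A + 3.00·(cos175°, sin175°) = (-2.9886, 0.2615)
|BD| = 8.9924
circle(B,4.00) ∩ circle(D,9.00): a=0.8820, h=3.9015
  candidates: C₊=(-1.9935,4.1357) cross=35.084; C₋=(-2.2204,-3.6641) cross=-35.084
  mode + wants cross > 0 → take C=(-1.9935,4.1357) (cross=35.084)
ex = (C−B)/|BC| = (0.2488,0.9686); ey = (-0.9686,0.2488)
P = B + 1.85·ex + -1.96·ey = (-0.6300,1.5657)

-0.63 1.57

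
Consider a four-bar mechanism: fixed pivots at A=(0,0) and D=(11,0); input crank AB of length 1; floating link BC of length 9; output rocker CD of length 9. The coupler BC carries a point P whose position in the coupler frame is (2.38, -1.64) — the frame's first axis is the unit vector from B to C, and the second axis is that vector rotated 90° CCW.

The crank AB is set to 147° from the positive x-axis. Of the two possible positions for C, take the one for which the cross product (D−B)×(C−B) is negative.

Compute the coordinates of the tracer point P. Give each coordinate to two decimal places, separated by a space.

A=(0,0), D=(11.00,0)
B = A + 1.00·(cos147°, sin147°) = (-0.8387, 0.5446)
|BD| = 11.8512
circle(B,9.00) ∩ circle(D,9.00): a=5.9256, h=6.7740
  candidates: C₊=(5.3920,7.0392) cross=80.280; C₋=(4.7694,-6.4945) cross=-80.280
  mode - wants cross < 0 → take C=(4.7694,-6.4945) (cross=-80.280)
ex = (C−B)/|BC| = (0.6231,-0.7821); ey = (0.7821,0.6231)
P = B + 2.38·ex + -1.64·ey = (-0.6384,-2.3387)

-0.64 -2.34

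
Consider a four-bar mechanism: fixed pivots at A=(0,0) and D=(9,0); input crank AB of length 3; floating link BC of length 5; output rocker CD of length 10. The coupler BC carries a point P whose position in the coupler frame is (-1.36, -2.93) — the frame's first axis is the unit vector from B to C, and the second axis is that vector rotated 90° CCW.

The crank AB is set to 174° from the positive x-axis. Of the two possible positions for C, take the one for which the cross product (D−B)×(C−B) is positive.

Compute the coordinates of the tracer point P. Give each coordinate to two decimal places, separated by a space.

-1.44 -2.52

A=(0,0), D=(9.00,0)
B = A + 3.00·(cos174°, sin174°) = (-2.9836, 0.3136)
|BD| = 11.9877
circle(B,5.00) ∩ circle(D,10.00): a=2.8656, h=4.0973
  candidates: C₊=(-0.0117,4.3346) cross=49.118; C₋=(-0.2261,-3.8573) cross=-49.118
  mode + wants cross > 0 → take C=(-0.0117,4.3346) (cross=49.118)
ex = (C−B)/|BC| = (0.5944,0.8042); ey = (-0.8042,0.5944)
P = B + -1.36·ex + -2.93·ey = (-1.4356,-2.5216)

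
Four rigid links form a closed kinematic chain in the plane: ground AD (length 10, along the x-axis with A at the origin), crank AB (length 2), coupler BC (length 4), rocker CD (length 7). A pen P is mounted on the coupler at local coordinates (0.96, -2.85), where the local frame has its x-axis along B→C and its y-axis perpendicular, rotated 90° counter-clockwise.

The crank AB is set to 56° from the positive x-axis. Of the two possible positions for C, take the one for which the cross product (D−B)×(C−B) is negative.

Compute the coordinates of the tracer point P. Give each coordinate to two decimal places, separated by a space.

A=(0,0), D=(10.00,0)
B = A + 2.00·(cos56°, sin56°) = (1.1184, 1.6581)
|BD| = 9.0351
circle(B,4.00) ∩ circle(D,7.00): a=2.6913, h=2.9592
  candidates: C₊=(4.3070,4.0731) cross=26.737; C₋=(3.2209,-1.7448) cross=-26.737
  mode - wants cross < 0 → take C=(3.2209,-1.7448) (cross=-26.737)
ex = (C−B)/|BC| = (0.5256,-0.8507); ey = (0.8507,0.5256)
P = B + 0.96·ex + -2.85·ey = (-0.8015,-0.6567)

-0.80 -0.66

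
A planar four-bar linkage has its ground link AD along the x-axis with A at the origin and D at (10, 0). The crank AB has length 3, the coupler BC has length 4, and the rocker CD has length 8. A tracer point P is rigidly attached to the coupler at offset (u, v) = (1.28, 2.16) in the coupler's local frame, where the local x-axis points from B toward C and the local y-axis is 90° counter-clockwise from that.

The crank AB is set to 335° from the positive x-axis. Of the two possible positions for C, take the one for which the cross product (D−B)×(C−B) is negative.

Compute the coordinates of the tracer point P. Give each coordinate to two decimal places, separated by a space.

A=(0,0), D=(10.00,0)
B = A + 3.00·(cos335°, sin335°) = (2.7189, -1.2679)
|BD| = 7.3906
circle(B,4.00) ∩ circle(D,8.00): a=0.4480, h=3.9748
  candidates: C₊=(2.4784,2.7249) cross=29.377; C₋=(3.8421,-5.1069) cross=-29.377
  mode - wants cross < 0 → take C=(3.8421,-5.1069) (cross=-29.377)
ex = (C−B)/|BC| = (0.2808,-0.9598); ey = (0.9598,0.2808)
P = B + 1.28·ex + 2.16·ey = (5.1514,-1.8898)

5.15 -1.89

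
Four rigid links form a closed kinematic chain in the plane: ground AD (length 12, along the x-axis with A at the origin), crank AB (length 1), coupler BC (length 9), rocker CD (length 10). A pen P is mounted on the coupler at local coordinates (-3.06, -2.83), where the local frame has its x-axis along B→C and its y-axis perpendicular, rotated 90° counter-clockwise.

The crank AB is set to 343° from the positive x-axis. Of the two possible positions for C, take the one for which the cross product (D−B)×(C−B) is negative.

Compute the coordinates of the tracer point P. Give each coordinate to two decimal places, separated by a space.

A=(0,0), D=(12.00,0)
B = A + 1.00·(cos343°, sin343°) = (0.9563, -0.2924)
|BD| = 11.0476
circle(B,9.00) ∩ circle(D,10.00): a=4.6639, h=7.6973
  candidates: C₊=(5.4148,7.5257) cross=85.036; C₋=(5.8222,-7.8635) cross=-85.036
  mode - wants cross < 0 → take C=(5.8222,-7.8635) (cross=-85.036)
ex = (C−B)/|BC| = (0.5407,-0.8412); ey = (0.8412,0.5407)
P = B + -3.06·ex + -2.83·ey = (-3.0788,0.7518)

-3.08 0.75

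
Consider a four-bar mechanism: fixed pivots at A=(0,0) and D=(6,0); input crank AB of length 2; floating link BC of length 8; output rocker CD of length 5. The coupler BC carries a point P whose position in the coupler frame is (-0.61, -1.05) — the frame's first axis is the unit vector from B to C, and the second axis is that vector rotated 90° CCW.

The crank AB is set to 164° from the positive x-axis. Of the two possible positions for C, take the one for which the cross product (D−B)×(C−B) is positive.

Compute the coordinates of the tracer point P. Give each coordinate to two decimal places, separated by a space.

A=(0,0), D=(6.00,0)
B = A + 2.00·(cos164°, sin164°) = (-1.9225, 0.5513)
|BD| = 7.9417
circle(B,8.00) ∩ circle(D,5.00): a=6.4262, h=4.7648
  candidates: C₊=(4.8190,4.8585) cross=37.841; C₋=(4.1575,-4.6481) cross=-37.841
  mode + wants cross > 0 → take C=(4.8190,4.8585) (cross=37.841)
ex = (C−B)/|BC| = (0.8427,0.5384); ey = (-0.5384,0.8427)
P = B + -0.61·ex + -1.05·ey = (-1.8712,-0.6620)

-1.87 -0.66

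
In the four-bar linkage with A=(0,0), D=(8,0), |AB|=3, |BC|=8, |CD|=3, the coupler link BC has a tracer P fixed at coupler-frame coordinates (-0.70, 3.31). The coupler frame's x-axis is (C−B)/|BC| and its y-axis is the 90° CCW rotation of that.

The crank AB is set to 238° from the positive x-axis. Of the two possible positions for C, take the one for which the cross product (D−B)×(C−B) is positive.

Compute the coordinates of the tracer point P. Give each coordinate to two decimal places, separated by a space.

A=(0,0), D=(8.00,0)
B = A + 3.00·(cos238°, sin238°) = (-1.5898, -2.5441)
|BD| = 9.9215
circle(B,8.00) ∩ circle(D,3.00): a=7.7325, h=2.0514
  candidates: C₊=(5.3582,1.4215) cross=20.353; C₋=(6.4102,-2.5441) cross=-20.353
  mode + wants cross > 0 → take C=(5.3582,1.4215) (cross=20.353)
ex = (C−B)/|BC| = (0.8685,0.4957); ey = (-0.4957,0.8685)
P = B + -0.70·ex + 3.31·ey = (-3.8385,-0.0164)

-3.84 -0.02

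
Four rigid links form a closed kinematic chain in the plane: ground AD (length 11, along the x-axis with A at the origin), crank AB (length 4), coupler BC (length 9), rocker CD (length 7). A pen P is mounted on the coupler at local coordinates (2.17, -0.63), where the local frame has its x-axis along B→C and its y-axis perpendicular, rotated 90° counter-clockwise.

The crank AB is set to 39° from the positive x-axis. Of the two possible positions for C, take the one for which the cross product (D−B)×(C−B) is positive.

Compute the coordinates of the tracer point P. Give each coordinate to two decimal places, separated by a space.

5.30 3.05

A=(0,0), D=(11.00,0)
B = A + 4.00·(cos39°, sin39°) = (3.1086, 2.5173)
|BD| = 8.2832
circle(B,9.00) ∩ circle(D,7.00): a=6.0732, h=6.6420
  candidates: C₊=(10.9131,6.9995) cross=55.017; C₋=(6.8760,-5.6562) cross=-55.017
  mode + wants cross > 0 → take C=(10.9131,6.9995) (cross=55.017)
ex = (C−B)/|BC| = (0.8672,0.4980); ey = (-0.4980,0.8672)
P = B + 2.17·ex + -0.63·ey = (5.3041,3.0517)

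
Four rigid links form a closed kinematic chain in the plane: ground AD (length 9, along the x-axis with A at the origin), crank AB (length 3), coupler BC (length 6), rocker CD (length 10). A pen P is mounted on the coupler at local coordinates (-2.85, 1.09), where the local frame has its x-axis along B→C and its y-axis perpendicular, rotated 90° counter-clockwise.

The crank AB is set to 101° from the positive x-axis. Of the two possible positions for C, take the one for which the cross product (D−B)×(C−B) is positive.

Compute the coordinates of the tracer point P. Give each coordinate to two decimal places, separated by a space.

A=(0,0), D=(9.00,0)
B = A + 3.00·(cos101°, sin101°) = (-0.5724, 2.9449)
|BD| = 10.0152
circle(B,6.00) ∩ circle(D,10.00): a=1.8124, h=5.7197
  candidates: C₊=(2.8417,7.8788) cross=57.284; C₋=(-0.5220,-3.0549) cross=-57.284
  mode + wants cross > 0 → take C=(2.8417,7.8788) (cross=57.284)
ex = (C−B)/|BC| = (0.5690,0.8223); ey = (-0.8223,0.5690)
P = B + -2.85·ex + 1.09·ey = (-3.0905,1.2215)

-3.09 1.22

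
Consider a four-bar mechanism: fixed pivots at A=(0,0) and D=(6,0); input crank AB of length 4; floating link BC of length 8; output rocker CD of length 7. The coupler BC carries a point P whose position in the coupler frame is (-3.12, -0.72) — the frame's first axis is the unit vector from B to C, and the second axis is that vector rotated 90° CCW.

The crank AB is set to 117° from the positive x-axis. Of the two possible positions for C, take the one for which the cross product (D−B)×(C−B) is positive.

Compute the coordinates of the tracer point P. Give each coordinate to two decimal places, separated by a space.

A=(0,0), D=(6.00,0)
B = A + 4.00·(cos117°, sin117°) = (-1.8160, 3.5640)
|BD| = 8.5902
circle(B,8.00) ∩ circle(D,7.00): a=5.1682, h=6.1065
  candidates: C₊=(5.4200,6.9759) cross=52.456; C₋=(0.3528,-4.1364) cross=-52.456
  mode + wants cross > 0 → take C=(5.4200,6.9759) (cross=52.456)
ex = (C−B)/|BC| = (0.9045,0.4265); ey = (-0.4265,0.9045)
P = B + -3.12·ex + -0.72·ey = (-4.3309,1.5821)

-4.33 1.58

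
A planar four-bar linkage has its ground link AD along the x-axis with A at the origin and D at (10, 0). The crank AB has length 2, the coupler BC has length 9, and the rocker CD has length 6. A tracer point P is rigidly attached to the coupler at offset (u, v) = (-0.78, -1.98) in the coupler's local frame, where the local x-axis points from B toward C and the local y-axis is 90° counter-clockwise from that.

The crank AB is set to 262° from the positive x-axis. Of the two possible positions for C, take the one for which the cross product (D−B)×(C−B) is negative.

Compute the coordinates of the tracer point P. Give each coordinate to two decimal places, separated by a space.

-1.80 -3.47

A=(0,0), D=(10.00,0)
B = A + 2.00·(cos262°, sin262°) = (-0.2783, -1.9805)
|BD| = 10.4674
circle(B,9.00) ∩ circle(D,6.00): a=7.3832, h=5.1466
  candidates: C₊=(5.9977,4.4701) cross=53.872; C₋=(7.9453,-5.6372) cross=-53.872
  mode - wants cross < 0 → take C=(7.9453,-5.6372) (cross=-53.872)
ex = (C−B)/|BC| = (0.9137,-0.4063); ey = (0.4063,0.9137)
P = B + -0.78·ex + -1.98·ey = (-1.7955,-3.4728)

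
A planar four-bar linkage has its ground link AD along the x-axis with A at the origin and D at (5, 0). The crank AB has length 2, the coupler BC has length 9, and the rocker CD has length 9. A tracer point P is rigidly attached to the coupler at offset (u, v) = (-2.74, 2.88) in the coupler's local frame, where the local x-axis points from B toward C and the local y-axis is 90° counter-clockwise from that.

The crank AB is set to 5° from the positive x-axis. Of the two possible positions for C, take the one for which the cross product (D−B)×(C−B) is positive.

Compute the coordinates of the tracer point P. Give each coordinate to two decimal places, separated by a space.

-1.43 -1.85

A=(0,0), D=(5.00,0)
B = A + 2.00·(cos5°, sin5°) = (1.9924, 0.1743)
|BD| = 3.0127
circle(B,9.00) ∩ circle(D,9.00): a=1.5063, h=8.8730
  candidates: C₊=(4.0096,8.9453) cross=26.731; C₋=(2.9828,-8.7710) cross=-26.731
  mode + wants cross > 0 → take C=(4.0096,8.9453) (cross=26.731)
ex = (C−B)/|BC| = (0.2241,0.9746); ey = (-0.9746,0.2241)
P = B + -2.74·ex + 2.88·ey = (-1.4285,-1.8505)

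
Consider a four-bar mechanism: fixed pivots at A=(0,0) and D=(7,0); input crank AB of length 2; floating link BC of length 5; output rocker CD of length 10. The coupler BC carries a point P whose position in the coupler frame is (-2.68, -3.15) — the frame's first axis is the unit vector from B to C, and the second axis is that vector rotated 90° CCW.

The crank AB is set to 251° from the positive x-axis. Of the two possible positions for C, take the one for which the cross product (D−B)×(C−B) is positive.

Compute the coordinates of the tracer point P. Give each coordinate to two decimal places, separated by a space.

3.30 -3.11

A=(0,0), D=(7.00,0)
B = A + 2.00·(cos251°, sin251°) = (-0.6511, -1.8910)
|BD| = 7.8814
circle(B,5.00) ∩ circle(D,10.00): a=-0.8174, h=4.9327
  candidates: C₊=(-2.6282,2.7015) cross=38.877; C₋=(-0.2611,-6.8758) cross=-38.877
  mode + wants cross > 0 → take C=(-2.6282,2.7015) (cross=38.877)
ex = (C−B)/|BC| = (-0.3954,0.9185); ey = (-0.9185,-0.3954)
P = B + -2.68·ex + -3.15·ey = (3.3019,-3.1071)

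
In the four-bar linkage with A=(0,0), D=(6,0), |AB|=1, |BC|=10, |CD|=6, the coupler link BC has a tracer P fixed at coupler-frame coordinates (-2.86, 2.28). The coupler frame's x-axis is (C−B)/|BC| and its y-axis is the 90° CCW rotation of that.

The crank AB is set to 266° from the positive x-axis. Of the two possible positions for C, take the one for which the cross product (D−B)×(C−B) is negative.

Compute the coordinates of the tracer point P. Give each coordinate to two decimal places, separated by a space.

A=(0,0), D=(6.00,0)
B = A + 1.00·(cos266°, sin266°) = (-0.0698, -0.9976)
|BD| = 6.1512
circle(B,10.00) ∩ circle(D,6.00): a=8.2778, h=5.6105
  candidates: C₊=(7.1886,5.8811) cross=34.511; C₋=(9.0084,-5.1913) cross=-34.511
  mode - wants cross < 0 → take C=(9.0084,-5.1913) (cross=-34.511)
ex = (C−B)/|BC| = (0.9078,-0.4194); ey = (0.4194,0.9078)
P = B + -2.86·ex + 2.28·ey = (-1.7099,2.2717)

-1.71 2.27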